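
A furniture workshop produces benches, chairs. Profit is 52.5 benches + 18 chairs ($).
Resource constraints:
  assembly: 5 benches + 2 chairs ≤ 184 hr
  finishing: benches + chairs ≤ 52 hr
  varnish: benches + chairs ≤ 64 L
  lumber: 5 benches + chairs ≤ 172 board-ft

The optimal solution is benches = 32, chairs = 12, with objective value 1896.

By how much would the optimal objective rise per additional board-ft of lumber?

Check each constraint at x*: assembly 184/184 (tight); finishing 44/52 (slack 8); varnish 44/64 (slack 20); lumber 172/172 (tight).
Since finishing, varnish are not tight, their duals are 0.
From A_Bᵀ y = c: 5·y_assembly + 5·y_lumber = 52.5; 2·y_assembly + 1·y_lumber = 18.
Solving: y_assembly = 7.5, y_lumber = 3.
Shadow price of lumber = 3.

3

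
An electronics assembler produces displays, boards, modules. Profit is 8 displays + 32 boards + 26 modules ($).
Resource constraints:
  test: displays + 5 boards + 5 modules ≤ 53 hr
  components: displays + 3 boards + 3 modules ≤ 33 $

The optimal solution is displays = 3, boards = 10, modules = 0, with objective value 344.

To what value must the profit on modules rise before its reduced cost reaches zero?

32

Check each constraint at x*: test 53/53 (tight); components 33/33 (tight).
From A_Bᵀ y = c: 1·y_test + 1·y_components = 8; 5·y_test + 3·y_components = 32.
→ y_test = 4 and y_components = 4.
modules enters the basis when its profit ≥ yᵀa₃ = 4·5 + 4·3 = 32.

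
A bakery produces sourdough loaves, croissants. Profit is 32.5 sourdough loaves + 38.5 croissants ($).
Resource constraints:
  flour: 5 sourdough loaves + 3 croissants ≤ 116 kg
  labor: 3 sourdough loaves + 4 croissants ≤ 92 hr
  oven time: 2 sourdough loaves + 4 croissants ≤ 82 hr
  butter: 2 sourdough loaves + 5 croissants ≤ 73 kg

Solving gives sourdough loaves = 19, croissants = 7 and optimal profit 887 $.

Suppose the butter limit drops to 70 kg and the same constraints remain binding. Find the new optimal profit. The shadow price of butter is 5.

Δb = -3, so new z* = 887 + (5)·(-3) = 887 − 15 = 872.

872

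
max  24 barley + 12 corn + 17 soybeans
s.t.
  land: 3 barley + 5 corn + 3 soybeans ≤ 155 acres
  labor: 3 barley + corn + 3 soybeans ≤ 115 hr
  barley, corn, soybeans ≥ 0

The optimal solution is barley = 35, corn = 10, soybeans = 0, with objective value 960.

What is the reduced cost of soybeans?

-7

Check each constraint at x*: land 155/155 (tight); labor 115/115 (tight).
The binding rows give the dual system: 3·y_land + 3·y_labor = 24 and 5·y_land + 1·y_labor = 12.
Solving: y_land = 1, y_labor = 7.
Reduced cost of soybeans: c₃ − yᵀa₃ = 17 − (1·3 + 7·3) = 17 − 24 = -7.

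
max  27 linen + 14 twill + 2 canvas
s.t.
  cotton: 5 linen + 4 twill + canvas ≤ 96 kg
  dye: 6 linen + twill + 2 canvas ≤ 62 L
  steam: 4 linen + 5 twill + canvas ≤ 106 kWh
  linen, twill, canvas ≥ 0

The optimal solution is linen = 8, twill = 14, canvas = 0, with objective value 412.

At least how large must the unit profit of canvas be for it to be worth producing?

Check each constraint at x*: cotton 96/96 (tight); dye 62/62 (tight); steam 102/106 (slack 4).
Since steam is not tight, its dual is 0.
Dual feasibility on the basic columns requires 5·y_cotton + 6·y_dye = 27, 4·y_cotton + 1·y_dye = 14.
This yields shadow prices y_cotton = 3, y_dye = 2.
canvas enters the basis when its profit ≥ yᵀa₃ = 3·1 + 2·2 = 7.

7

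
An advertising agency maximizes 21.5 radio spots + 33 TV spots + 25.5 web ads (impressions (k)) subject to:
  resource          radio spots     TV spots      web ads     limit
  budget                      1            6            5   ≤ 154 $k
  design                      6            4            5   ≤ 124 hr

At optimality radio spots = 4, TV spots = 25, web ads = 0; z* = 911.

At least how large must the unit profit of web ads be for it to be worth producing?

Both budget and design are binding at x*.
The binding rows give the dual system: 1·y_budget + 6·y_design = 21.5 and 6·y_budget + 4·y_design = 33.
Solving: y_budget = 3.5, y_design = 3.
web ads enters the basis when its profit ≥ yᵀa₃ = 3.5·5 + 3·5 = 32.5.

32.5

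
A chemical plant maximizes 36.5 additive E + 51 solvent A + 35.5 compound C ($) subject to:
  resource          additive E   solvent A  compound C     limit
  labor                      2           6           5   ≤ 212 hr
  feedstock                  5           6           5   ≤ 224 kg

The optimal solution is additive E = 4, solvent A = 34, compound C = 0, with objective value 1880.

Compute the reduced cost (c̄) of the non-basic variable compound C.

At the optimum: labor uses 212 of 212 (binding); feedstock uses 224 of 224 (binding).
The binding rows give the dual system: 2·y_labor + 5·y_feedstock = 36.5 and 6·y_labor + 6·y_feedstock = 51.
→ y_labor = 2 and y_feedstock = 6.5.
Reduced cost of compound C: c₃ − yᵀa₃ = 35.5 − (2·5 + 6.5·5) = 35.5 − 42.5 = -7.

-7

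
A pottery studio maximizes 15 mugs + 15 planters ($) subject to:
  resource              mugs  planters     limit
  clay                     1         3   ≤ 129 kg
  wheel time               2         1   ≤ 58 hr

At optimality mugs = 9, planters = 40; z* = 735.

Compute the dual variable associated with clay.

3

Check each constraint at x*: clay 129/129 (tight); wheel time 58/58 (tight).
From A_Bᵀ y = c: 1·y_clay + 2·y_wheel time = 15; 3·y_clay + 1·y_wheel time = 15.
Solving: y_clay = 3, y_wheel time = 6.
Shadow price of clay = 3.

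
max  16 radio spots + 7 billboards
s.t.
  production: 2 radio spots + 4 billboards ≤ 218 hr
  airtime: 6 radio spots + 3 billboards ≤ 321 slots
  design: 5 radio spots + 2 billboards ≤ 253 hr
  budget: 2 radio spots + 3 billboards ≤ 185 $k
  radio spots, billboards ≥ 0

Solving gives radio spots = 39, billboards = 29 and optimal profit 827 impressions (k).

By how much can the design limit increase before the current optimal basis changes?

14.5

Binding constraints: airtime, design. The basis is B = [[6,3],[5,2]] with det -3.
Per unit increase in design, x* moves by d = (1, -2).
The basis stays optimal until billboards reaches 0; allowable increase = 14.5 hr.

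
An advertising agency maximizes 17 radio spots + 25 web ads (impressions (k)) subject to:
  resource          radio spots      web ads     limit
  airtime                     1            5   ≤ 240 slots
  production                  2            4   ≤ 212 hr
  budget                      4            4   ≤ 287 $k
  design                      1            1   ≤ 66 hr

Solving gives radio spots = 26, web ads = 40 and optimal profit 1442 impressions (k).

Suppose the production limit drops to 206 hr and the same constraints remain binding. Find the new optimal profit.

1418

At the optimum: airtime uses 226 of 240 (slack = 14); production uses 212 of 212 (binding); budget uses 264 of 287 (slack = 23); design uses 66 of 66 (binding).
Since airtime, budget are not tight, their duals are 0.
Dual feasibility on the basic columns requires 2·y_production + 1·y_design = 17, 4·y_production + 1·y_design = 25.
Solving: y_production = 4, y_design = 9.
Δz = y_production·Δb = 4 × (-6) = -24, so new z* = 1442 − 24 = 1418.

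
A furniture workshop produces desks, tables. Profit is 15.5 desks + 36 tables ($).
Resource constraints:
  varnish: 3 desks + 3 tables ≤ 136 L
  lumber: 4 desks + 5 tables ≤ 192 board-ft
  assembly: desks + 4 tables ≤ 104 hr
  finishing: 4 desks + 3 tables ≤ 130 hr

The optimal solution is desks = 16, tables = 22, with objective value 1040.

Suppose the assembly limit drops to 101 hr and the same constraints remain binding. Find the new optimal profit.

Check each constraint at x*: varnish 114/136 (slack 22); lumber 174/192 (slack 18); assembly 104/104 (tight); finishing 130/130 (tight).
Since varnish, lumber are not tight, their duals are 0.
The binding rows give the dual system: 1·y_assembly + 4·y_finishing = 15.5 and 4·y_assembly + 3·y_finishing = 36.
Solving: y_assembly = 7.5, y_finishing = 2.
Δz = y_assembly·Δb = 7.5 × (-3) = -22.5, so new z* = 1040 − 22.5 = 1017.5.

1017.5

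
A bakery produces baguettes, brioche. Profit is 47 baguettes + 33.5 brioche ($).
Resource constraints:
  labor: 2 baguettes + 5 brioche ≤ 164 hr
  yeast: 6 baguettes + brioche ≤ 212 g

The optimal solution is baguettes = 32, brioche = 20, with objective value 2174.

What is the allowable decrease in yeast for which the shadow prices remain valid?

Binding constraints: labor, yeast. The basis is B = [[2,5],[6,1]] with det -28.
Per unit decrease in yeast, x* moves by d = (-0.1786, 0.0714).
The basis stays optimal until baguettes reaches 0; allowable decrease = 179.2 g.

179.2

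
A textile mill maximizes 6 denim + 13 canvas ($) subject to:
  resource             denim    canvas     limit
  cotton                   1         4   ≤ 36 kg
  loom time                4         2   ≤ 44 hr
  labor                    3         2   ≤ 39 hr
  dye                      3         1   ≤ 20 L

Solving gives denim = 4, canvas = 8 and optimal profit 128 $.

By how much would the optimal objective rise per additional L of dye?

1

At the optimum: cotton uses 36 of 36 (binding); loom time uses 32 of 44 (slack = 12); labor uses 28 of 39 (slack = 11); dye uses 20 of 20 (binding).
Since loom time, labor are not tight, their duals are 0.
From A_Bᵀ y = c: 1·y_cotton + 3·y_dye = 6; 4·y_cotton + 1·y_dye = 13.
This yields shadow prices y_cotton = 3, y_dye = 1.
Shadow price of dye = 1.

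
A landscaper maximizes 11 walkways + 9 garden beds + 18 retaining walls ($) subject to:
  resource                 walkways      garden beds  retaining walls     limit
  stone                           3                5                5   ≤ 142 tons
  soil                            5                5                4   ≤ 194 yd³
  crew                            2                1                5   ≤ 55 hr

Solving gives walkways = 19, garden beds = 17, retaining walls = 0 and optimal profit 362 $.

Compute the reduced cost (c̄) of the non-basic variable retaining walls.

Binding: stone and crew. Non-binding: soil (14 unused).
Slack constraints have shadow price 0 (complementary slackness).
From A_Bᵀ y = c: 3·y_stone + 2·y_crew = 11; 5·y_stone + 1·y_crew = 9.
Solving: y_stone = 1, y_crew = 4.
Reduced cost of retaining walls: c₃ − yᵀa₃ = 18 − (1·5 + 4·5) = 18 − 25 = -7.

-7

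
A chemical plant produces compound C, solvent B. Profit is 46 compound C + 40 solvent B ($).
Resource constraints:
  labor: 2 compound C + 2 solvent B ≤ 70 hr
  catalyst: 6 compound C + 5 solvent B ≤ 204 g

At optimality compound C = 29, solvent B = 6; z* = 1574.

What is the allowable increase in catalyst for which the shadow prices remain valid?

Binding constraints: labor, catalyst. The basis is B = [[2,2],[6,5]] with det -2.
Per unit increase in catalyst, x* moves by d = (1, -1).
The basis stays optimal until solvent B reaches 0; allowable increase = 6 g.

6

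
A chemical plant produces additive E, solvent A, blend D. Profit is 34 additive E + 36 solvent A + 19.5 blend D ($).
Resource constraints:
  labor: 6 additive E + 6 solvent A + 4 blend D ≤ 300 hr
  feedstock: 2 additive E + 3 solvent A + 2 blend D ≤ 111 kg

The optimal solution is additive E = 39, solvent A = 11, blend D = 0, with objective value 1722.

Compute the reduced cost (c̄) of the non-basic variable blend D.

-4.5

Both labor and feedstock are binding at x*.
The binding rows give the dual system: 6·y_labor + 2·y_feedstock = 34 and 6·y_labor + 3·y_feedstock = 36.
Solving: y_labor = 5, y_feedstock = 2.
Reduced cost of blend D: c₃ − yᵀa₃ = 19.5 − (5·4 + 2·2) = 19.5 − 24 = -4.5.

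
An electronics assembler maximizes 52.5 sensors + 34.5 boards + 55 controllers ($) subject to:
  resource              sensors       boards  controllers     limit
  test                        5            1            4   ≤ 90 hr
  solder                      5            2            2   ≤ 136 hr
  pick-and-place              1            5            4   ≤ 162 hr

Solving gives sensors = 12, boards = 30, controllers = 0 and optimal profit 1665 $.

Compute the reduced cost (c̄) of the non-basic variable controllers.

At the optimum: test uses 90 of 90 (binding); solder uses 120 of 136 (slack = 16); pick-and-place uses 162 of 162 (binding).
By complementary slackness, y = 0 for the non-binding constraint.
Dual feasibility on the basic columns requires 5·y_test + 1·y_pick-and-place = 52.5, 1·y_test + 5·y_pick-and-place = 34.5.
This yields shadow prices y_test = 9.5, y_pick-and-place = 5.
Reduced cost of controllers: c₃ − yᵀa₃ = 55 − (9.5·4 + 5·4) = 55 − 58 = -3.

-3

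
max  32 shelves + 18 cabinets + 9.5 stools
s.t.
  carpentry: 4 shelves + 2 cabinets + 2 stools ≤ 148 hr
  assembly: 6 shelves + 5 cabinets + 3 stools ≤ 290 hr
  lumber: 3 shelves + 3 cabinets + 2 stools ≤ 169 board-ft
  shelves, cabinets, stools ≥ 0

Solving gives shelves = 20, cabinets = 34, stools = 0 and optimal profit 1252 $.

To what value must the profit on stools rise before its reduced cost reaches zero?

16

Check each constraint at x*: carpentry 148/148 (tight); assembly 290/290 (tight); lumber 162/169 (slack 7).
Since lumber is not tight, its dual is 0.
Dual feasibility on the basic columns requires 4·y_carpentry + 6·y_assembly = 32, 2·y_carpentry + 5·y_assembly = 18.
This yields shadow prices y_carpentry = 6.5, y_assembly = 1.
stools enters the basis when its profit ≥ yᵀa₃ = 6.5·2 + 1·3 = 16.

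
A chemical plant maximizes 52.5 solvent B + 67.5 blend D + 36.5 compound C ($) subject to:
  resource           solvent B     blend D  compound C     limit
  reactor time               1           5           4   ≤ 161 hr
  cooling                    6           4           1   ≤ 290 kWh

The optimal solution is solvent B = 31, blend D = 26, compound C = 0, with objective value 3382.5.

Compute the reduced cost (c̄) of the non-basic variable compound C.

-1

Both reactor time and cooling are binding at x*.
The binding rows give the dual system: 1·y_reactor time + 6·y_cooling = 52.5 and 5·y_reactor time + 4·y_cooling = 67.5.
This yields shadow prices y_reactor time = 7.5, y_cooling = 7.5.
Reduced cost of compound C: c₃ − yᵀa₃ = 36.5 − (7.5·4 + 7.5·1) = 36.5 − 37.5 = -1.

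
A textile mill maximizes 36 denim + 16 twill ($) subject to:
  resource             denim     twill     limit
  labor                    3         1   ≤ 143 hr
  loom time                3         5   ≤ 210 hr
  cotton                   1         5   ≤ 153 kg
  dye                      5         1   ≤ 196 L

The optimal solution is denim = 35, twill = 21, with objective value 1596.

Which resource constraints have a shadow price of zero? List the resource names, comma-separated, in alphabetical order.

cotton, labor

labor: 126/143 (slack 17)
loom time: 210/210 (binding)
cotton: 140/153 (slack 13)
dye: 196/196 (binding)
By complementary slackness, a constraint with positive slack has shadow price 0 → cotton, labor.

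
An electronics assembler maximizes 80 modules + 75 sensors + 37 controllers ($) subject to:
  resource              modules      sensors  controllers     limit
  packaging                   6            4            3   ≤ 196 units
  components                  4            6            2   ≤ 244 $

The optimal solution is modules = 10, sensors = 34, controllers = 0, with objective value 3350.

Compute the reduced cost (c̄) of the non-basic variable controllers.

At the optimum: packaging uses 196 of 196 (binding); components uses 244 of 244 (binding).
Dual feasibility on the basic columns requires 6·y_packaging + 4·y_components = 80, 4·y_packaging + 6·y_components = 75.
Solving: y_packaging = 9, y_components = 6.5.
Reduced cost of controllers: c₃ − yᵀa₃ = 37 − (9·3 + 6.5·2) = 37 − 40 = -3.

-3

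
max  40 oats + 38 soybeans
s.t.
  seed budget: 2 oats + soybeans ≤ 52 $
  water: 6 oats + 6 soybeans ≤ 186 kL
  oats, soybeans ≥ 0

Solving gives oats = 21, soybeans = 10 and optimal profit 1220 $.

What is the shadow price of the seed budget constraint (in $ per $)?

Both seed budget and water are binding at x*.
Dual feasibility on the basic columns requires 2·y_seed budget + 6·y_water = 40, 1·y_seed budget + 6·y_water = 38.
This yields shadow prices y_seed budget = 2, y_water = 6.
Shadow price of seed budget = 2.

2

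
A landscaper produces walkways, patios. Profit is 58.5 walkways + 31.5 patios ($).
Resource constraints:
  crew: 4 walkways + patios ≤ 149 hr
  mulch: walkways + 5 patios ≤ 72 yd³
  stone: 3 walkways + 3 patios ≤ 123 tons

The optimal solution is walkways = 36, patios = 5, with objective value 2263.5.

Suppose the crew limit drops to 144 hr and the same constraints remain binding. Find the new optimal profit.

Binding: crew and stone. Non-binding: mulch (11 unused).
Since mulch is not tight, its dual is 0.
From A_Bᵀ y = c: 4·y_crew + 3·y_stone = 58.5; 1·y_crew + 3·y_stone = 31.5.
→ y_crew = 9 and y_stone = 7.5.
Δz = y_crew·Δb = 9 × (-5) = -45, so new z* = 2263.5 − 45 = 2218.5.

2218.5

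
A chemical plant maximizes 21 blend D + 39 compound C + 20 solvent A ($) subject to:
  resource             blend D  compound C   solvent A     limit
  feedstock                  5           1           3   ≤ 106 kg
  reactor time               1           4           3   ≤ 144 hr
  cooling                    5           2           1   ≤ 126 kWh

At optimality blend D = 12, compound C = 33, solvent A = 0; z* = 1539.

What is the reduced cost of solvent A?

-8

Binding: reactor time and cooling. Non-binding: feedstock (13 unused).
Since feedstock is not tight, its dual is 0.
The binding rows give the dual system: 1·y_reactor time + 5·y_cooling = 21 and 4·y_reactor time + 2·y_cooling = 39.
Solving: y_reactor time = 8.5, y_cooling = 2.5.
Reduced cost of solvent A: c₃ − yᵀa₃ = 20 − (8.5·3 + 2.5·1) = 20 − 28 = -8.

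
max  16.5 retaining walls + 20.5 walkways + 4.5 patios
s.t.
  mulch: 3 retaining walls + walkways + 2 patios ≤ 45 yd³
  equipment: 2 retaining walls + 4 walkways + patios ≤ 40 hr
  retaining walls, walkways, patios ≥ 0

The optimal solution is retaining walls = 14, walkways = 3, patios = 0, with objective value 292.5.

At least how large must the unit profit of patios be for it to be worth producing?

At the optimum: mulch uses 45 of 45 (binding); equipment uses 40 of 40 (binding).
The binding rows give the dual system: 3·y_mulch + 2·y_equipment = 16.5 and 1·y_mulch + 4·y_equipment = 20.5.
This yields shadow prices y_mulch = 2.5, y_equipment = 4.5.
patios enters the basis when its profit ≥ yᵀa₃ = 2.5·2 + 4.5·1 = 9.5.

9.5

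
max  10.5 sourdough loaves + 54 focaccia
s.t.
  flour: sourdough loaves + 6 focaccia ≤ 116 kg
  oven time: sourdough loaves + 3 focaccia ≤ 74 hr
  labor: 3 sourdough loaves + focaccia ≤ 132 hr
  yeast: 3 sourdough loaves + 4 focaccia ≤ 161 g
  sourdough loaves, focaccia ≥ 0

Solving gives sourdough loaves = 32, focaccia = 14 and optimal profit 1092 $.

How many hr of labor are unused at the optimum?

labor used = 3·32 + 1·14 = 110; slack = 132 − 110 = 22.

22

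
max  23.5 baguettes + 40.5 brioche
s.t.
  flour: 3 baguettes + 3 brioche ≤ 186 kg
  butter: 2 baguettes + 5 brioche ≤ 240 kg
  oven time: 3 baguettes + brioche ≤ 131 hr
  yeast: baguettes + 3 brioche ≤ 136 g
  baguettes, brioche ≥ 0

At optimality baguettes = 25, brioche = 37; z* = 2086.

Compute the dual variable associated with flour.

Check each constraint at x*: flour 186/186 (tight); butter 235/240 (slack 5); oven time 112/131 (slack 19); yeast 136/136 (tight).
By complementary slackness, y = 0 for the non-binding constraints.
Dual feasibility on the basic columns requires 3·y_flour + 1·y_yeast = 23.5, 3·y_flour + 3·y_yeast = 40.5.
Solving: y_flour = 5, y_yeast = 8.5.
Shadow price of flour = 5.

5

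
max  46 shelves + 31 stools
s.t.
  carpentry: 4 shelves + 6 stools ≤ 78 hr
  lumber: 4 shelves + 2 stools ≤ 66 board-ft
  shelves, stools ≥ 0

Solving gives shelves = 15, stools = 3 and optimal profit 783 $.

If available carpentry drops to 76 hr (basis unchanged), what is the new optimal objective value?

779

Both carpentry and lumber are binding at x*.
Dual feasibility on the basic columns requires 4·y_carpentry + 4·y_lumber = 46, 6·y_carpentry + 2·y_lumber = 31.
Solving: y_carpentry = 2, y_lumber = 9.5.
Δz = y_carpentry·Δb = 2 × (-2) = -4, so new z* = 783 − 4 = 779.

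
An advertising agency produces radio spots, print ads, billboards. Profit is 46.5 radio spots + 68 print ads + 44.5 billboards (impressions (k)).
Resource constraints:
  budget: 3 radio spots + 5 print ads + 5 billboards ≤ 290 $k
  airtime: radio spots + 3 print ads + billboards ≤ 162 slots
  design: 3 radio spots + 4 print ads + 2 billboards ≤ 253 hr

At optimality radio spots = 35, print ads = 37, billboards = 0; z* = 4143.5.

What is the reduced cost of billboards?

-4.5

Check each constraint at x*: budget 290/290 (tight); airtime 146/162 (slack 16); design 253/253 (tight).
By complementary slackness, y = 0 for the non-binding constraint.
The binding rows give the dual system: 3·y_budget + 3·y_design = 46.5 and 5·y_budget + 4·y_design = 68.
Solving: y_budget = 6, y_design = 9.5.
Reduced cost of billboards: c₃ − yᵀa₃ = 44.5 − (6·5 + 9.5·2) = 44.5 − 49 = -4.5.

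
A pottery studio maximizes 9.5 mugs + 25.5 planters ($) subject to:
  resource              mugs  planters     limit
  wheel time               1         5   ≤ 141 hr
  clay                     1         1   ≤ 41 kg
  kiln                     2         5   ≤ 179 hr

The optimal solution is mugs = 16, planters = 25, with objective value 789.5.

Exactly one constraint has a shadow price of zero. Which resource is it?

kiln

wheel time: 141/141 (binding)
clay: 41/41 (binding)
kiln: 157/179 (slack 22)
By complementary slackness, a constraint with positive slack has shadow price 0 → kiln.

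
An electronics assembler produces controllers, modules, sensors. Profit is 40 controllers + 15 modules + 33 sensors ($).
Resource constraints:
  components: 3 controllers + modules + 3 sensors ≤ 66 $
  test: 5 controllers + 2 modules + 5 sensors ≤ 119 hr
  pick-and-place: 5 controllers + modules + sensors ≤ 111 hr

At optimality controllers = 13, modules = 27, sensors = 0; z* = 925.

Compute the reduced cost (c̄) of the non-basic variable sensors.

-7

Check each constraint at x*: components 66/66 (tight); test 119/119 (tight); pick-and-place 92/111 (slack 19).
By complementary slackness, y = 0 for the non-binding constraint.
The binding rows give the dual system: 3·y_components + 5·y_test = 40 and 1·y_components + 2·y_test = 15.
→ y_components = 5 and y_test = 5.
Reduced cost of sensors: c₃ − yᵀa₃ = 33 − (5·3 + 5·5) = 33 − 40 = -7.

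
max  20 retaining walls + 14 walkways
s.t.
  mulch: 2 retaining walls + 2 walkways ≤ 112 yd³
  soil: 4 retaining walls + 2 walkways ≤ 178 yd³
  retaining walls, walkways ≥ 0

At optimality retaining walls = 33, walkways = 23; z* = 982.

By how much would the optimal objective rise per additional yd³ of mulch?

4

At the optimum: mulch uses 112 of 112 (binding); soil uses 178 of 178 (binding).
The binding rows give the dual system: 2·y_mulch + 4·y_soil = 20 and 2·y_mulch + 2·y_soil = 14.
→ y_mulch = 4 and y_soil = 3.
Shadow price of mulch = 4.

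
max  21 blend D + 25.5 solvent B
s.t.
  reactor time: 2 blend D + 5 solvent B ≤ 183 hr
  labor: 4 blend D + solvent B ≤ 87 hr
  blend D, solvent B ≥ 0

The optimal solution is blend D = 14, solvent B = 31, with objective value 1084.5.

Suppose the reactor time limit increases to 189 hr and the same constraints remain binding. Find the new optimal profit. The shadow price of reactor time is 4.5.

Δb = 6, so new z* = 1084.5 + (4.5)·(6) = 1084.5 + 27 = 1111.5.

1111.5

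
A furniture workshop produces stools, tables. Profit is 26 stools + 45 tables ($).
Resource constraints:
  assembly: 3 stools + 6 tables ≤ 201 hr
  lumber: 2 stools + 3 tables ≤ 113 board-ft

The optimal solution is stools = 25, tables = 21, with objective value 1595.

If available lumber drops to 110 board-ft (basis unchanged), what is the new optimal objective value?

Both assembly and lumber are binding at x*.
From A_Bᵀ y = c: 3·y_assembly + 2·y_lumber = 26; 6·y_assembly + 3·y_lumber = 45.
This yields shadow prices y_assembly = 4, y_lumber = 7.
Δz = y_lumber·Δb = 7 × (-3) = -21, so new z* = 1595 − 21 = 1574.

1574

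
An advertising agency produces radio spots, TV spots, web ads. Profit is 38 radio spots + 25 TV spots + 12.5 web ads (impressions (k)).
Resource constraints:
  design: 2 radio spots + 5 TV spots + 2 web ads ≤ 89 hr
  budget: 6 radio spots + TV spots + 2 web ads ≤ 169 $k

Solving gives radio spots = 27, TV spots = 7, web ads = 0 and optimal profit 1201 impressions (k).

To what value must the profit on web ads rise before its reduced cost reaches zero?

18

Both design and budget are binding at x*.
The binding rows give the dual system: 2·y_design + 6·y_budget = 38 and 5·y_design + 1·y_budget = 25.
This yields shadow prices y_design = 4, y_budget = 5.
web ads enters the basis when its profit ≥ yᵀa₃ = 4·2 + 5·2 = 18.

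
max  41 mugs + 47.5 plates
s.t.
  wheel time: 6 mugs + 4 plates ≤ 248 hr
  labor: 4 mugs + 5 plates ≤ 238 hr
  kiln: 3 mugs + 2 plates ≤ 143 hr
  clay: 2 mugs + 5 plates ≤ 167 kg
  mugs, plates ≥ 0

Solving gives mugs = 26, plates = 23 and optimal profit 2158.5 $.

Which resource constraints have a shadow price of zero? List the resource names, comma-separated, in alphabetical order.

wheel time: 248/248 (binding)
labor: 219/238 (slack 19)
kiln: 124/143 (slack 19)
clay: 167/167 (binding)
By complementary slackness, a constraint with positive slack has shadow price 0 → kiln, labor.

kiln, labor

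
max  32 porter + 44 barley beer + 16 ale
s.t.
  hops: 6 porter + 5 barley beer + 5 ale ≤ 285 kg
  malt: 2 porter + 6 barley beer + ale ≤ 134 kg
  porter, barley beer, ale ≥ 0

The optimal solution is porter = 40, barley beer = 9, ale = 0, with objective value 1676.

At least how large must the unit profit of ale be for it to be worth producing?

24

Both hops and malt are binding at x*.
Dual feasibility on the basic columns requires 6·y_hops + 2·y_malt = 32, 5·y_hops + 6·y_malt = 44.
→ y_hops = 4 and y_malt = 4.
ale enters the basis when its profit ≥ yᵀa₃ = 4·5 + 4·1 = 24.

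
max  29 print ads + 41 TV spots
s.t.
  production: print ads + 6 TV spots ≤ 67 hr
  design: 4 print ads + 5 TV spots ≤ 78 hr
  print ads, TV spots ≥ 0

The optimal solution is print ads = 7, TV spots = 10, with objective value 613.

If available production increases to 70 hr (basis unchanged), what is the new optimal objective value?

At the optimum: production uses 67 of 67 (binding); design uses 78 of 78 (binding).
Dual feasibility on the basic columns requires 1·y_production + 4·y_design = 29, 6·y_production + 5·y_design = 41.
Solving: y_production = 1, y_design = 7.
Δz = y_production·Δb = 1 × (3) = 3, so new z* = 613 + 3 = 616.

616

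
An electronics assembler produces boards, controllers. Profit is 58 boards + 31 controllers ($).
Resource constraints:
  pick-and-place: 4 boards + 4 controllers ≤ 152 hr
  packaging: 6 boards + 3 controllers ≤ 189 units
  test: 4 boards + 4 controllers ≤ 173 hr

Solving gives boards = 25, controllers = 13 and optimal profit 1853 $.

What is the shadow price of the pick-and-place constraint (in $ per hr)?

Binding: pick-and-place and packaging. Non-binding: test (21 unused).
Since test is not tight, its dual is 0.
Dual feasibility on the basic columns requires 4·y_pick-and-place + 6·y_packaging = 58, 4·y_pick-and-place + 3·y_packaging = 31.
→ y_pick-and-place = 1 and y_packaging = 9.
Shadow price of pick-and-place = 1.

1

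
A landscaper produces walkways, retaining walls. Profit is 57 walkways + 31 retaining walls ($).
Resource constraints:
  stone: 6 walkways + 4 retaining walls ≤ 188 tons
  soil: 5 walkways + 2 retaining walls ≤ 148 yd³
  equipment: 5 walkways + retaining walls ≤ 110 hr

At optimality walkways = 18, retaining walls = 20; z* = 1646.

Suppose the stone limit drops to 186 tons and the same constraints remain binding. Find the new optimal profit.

Binding: stone and equipment. Non-binding: soil (18 unused).
Since soil is not tight, its dual is 0.
From A_Bᵀ y = c: 6·y_stone + 5·y_equipment = 57; 4·y_stone + 1·y_equipment = 31.
This yields shadow prices y_stone = 7, y_equipment = 3.
Δz = y_stone·Δb = 7 × (-2) = -14, so new z* = 1646 − 14 = 1632.

1632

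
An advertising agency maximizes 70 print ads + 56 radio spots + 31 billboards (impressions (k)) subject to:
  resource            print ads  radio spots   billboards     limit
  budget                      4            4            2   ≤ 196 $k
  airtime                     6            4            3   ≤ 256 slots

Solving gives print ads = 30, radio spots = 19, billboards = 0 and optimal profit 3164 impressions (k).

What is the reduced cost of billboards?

At the optimum: budget uses 196 of 196 (binding); airtime uses 256 of 256 (binding).
Dual feasibility on the basic columns requires 4·y_budget + 6·y_airtime = 70, 4·y_budget + 4·y_airtime = 56.
Solving: y_budget = 7, y_airtime = 7.
Reduced cost of billboards: c₃ − yᵀa₃ = 31 − (7·2 + 7·3) = 31 − 35 = -4.

-4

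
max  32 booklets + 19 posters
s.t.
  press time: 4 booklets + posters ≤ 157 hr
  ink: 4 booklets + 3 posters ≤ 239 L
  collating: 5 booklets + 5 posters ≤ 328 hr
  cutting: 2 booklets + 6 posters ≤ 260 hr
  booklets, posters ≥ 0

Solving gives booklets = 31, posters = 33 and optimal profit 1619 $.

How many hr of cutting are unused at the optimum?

0

cutting used = 2·31 + 6·33 = 260; slack = 260 − 260 = 0.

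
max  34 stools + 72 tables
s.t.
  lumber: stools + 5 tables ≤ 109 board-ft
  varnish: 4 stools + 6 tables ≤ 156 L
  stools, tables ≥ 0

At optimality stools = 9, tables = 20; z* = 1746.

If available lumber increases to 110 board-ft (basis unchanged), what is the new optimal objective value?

1752

Both lumber and varnish are binding at x*.
From A_Bᵀ y = c: 1·y_lumber + 4·y_varnish = 34; 5·y_lumber + 6·y_varnish = 72.
This yields shadow prices y_lumber = 6, y_varnish = 7.
Δz = y_lumber·Δb = 6 × (1) = 6, so new z* = 1746 + 6 = 1752.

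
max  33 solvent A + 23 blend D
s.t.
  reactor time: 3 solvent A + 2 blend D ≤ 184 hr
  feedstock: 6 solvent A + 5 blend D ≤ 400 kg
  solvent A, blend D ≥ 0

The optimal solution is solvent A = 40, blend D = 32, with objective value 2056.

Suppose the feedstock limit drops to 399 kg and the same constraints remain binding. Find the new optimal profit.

2055

Check each constraint at x*: reactor time 184/184 (tight); feedstock 400/400 (tight).
From A_Bᵀ y = c: 3·y_reactor time + 6·y_feedstock = 33; 2·y_reactor time + 5·y_feedstock = 23.
This yields shadow prices y_reactor time = 9, y_feedstock = 1.
Δz = y_feedstock·Δb = 1 × (-1) = -1, so new z* = 2056 − 1 = 2055.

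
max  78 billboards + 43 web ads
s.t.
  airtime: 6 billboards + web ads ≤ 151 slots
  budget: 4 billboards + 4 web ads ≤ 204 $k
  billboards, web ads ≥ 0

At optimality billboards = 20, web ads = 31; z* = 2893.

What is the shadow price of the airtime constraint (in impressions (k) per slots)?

7

At the optimum: airtime uses 151 of 151 (binding); budget uses 204 of 204 (binding).
Dual feasibility on the basic columns requires 6·y_airtime + 4·y_budget = 78, 1·y_airtime + 4·y_budget = 43.
→ y_airtime = 7 and y_budget = 9.
Shadow price of airtime = 7.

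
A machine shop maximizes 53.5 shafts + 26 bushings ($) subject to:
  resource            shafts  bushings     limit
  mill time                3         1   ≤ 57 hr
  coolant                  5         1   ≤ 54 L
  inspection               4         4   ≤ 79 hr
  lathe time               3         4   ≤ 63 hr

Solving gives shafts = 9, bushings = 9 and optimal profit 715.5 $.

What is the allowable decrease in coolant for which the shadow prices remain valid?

38.25

Binding constraints: coolant, lathe time. The basis is B = [[5,1],[3,4]] with det 17.
Per unit decrease in coolant, x* moves by d = (-0.2353, 0.1765).
The basis stays optimal until shafts reaches 0; allowable decrease = 38.25 L.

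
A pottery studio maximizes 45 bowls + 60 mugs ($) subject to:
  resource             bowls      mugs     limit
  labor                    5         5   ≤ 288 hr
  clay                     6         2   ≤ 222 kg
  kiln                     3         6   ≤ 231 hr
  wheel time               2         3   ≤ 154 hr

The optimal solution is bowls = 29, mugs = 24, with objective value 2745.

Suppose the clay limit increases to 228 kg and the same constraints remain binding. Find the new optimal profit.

2763

Binding: clay and kiln. Non-binding: labor (23 unused), wheel time (24 unused).
By complementary slackness, y = 0 for the non-binding constraints.
The binding rows give the dual system: 6·y_clay + 3·y_kiln = 45 and 2·y_clay + 6·y_kiln = 60.
→ y_clay = 3 and y_kiln = 9.
Δz = y_clay·Δb = 3 × (6) = 18, so new z* = 2745 + 18 = 2763.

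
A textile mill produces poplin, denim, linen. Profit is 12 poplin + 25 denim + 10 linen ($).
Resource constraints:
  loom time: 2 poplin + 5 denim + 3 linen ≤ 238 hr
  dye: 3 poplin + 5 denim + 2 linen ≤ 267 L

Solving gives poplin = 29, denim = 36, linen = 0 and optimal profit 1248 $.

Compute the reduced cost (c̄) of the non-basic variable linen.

At the optimum: loom time uses 238 of 238 (binding); dye uses 267 of 267 (binding).
From A_Bᵀ y = c: 2·y_loom time + 3·y_dye = 12; 5·y_loom time + 5·y_dye = 25.
→ y_loom time = 3 and y_dye = 2.
Reduced cost of linen: c₃ − yᵀa₃ = 10 − (3·3 + 2·2) = 10 − 13 = -3.

-3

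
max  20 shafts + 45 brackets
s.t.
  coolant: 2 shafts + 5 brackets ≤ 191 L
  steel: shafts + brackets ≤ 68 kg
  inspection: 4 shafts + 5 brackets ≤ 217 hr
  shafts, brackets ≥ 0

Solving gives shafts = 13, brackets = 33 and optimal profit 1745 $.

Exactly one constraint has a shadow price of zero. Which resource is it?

coolant: 191/191 (binding)
steel: 46/68 (slack 22)
inspection: 217/217 (binding)
By complementary slackness, a constraint with positive slack has shadow price 0 → steel.

steel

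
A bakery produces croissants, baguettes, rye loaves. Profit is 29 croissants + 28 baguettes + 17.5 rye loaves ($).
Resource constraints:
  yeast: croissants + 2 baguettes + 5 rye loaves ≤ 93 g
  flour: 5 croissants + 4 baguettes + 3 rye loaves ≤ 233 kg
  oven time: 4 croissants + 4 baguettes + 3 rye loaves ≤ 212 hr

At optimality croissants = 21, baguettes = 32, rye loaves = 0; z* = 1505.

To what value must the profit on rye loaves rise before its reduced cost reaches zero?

21

At the optimum: yeast uses 85 of 93 (slack = 8); flour uses 233 of 233 (binding); oven time uses 212 of 212 (binding).
Slack constraints have shadow price 0 (complementary slackness).
From A_Bᵀ y = c: 5·y_flour + 4·y_oven time = 29; 4·y_flour + 4·y_oven time = 28.
This yields shadow prices y_flour = 1, y_oven time = 6.
rye loaves enters the basis when its profit ≥ yᵀa₃ = 1·3 + 6·3 = 21.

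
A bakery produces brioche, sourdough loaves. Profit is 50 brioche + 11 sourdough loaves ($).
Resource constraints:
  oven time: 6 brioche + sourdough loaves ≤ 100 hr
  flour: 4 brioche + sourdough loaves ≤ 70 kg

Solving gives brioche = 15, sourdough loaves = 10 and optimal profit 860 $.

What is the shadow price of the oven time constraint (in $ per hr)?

3

Both oven time and flour are binding at x*.
From A_Bᵀ y = c: 6·y_oven time + 4·y_flour = 50; 1·y_oven time + 1·y_flour = 11.
→ y_oven time = 3 and y_flour = 8.
Shadow price of oven time = 3.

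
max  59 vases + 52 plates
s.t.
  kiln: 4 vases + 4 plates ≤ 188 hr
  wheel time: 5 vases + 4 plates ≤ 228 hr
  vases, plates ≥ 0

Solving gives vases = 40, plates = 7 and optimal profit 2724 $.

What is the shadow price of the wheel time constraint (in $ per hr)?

Both kiln and wheel time are binding at x*.
From A_Bᵀ y = c: 4·y_kiln + 5·y_wheel time = 59; 4·y_kiln + 4·y_wheel time = 52.
Solving: y_kiln = 6, y_wheel time = 7.
Shadow price of wheel time = 7.

7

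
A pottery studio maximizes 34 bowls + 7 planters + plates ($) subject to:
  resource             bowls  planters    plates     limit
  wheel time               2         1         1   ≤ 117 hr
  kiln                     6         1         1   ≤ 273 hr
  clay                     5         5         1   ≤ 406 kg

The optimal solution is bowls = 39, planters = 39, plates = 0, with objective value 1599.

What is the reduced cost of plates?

At the optimum: wheel time uses 117 of 117 (binding); kiln uses 273 of 273 (binding); clay uses 390 of 406 (slack = 16).
Since clay is not tight, its dual is 0.
The binding rows give the dual system: 2·y_wheel time + 6·y_kiln = 34 and 1·y_wheel time + 1·y_kiln = 7.
→ y_wheel time = 2 and y_kiln = 5.
Reduced cost of plates: c₃ − yᵀa₃ = 1 − (2·1 + 5·1) = 1 − 7 = -6.

-6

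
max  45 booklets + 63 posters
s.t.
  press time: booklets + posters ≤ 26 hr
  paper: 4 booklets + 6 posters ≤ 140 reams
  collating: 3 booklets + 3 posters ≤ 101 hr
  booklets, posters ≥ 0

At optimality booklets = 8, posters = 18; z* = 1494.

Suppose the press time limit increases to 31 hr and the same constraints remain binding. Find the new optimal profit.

1539

Check each constraint at x*: press time 26/26 (tight); paper 140/140 (tight); collating 78/101 (slack 23).
Slack constraints have shadow price 0 (complementary slackness).
The binding rows give the dual system: 1·y_press time + 4·y_paper = 45 and 1·y_press time + 6·y_paper = 63.
→ y_press time = 9 and y_paper = 9.
Δz = y_press time·Δb = 9 × (5) = 45, so new z* = 1494 + 45 = 1539.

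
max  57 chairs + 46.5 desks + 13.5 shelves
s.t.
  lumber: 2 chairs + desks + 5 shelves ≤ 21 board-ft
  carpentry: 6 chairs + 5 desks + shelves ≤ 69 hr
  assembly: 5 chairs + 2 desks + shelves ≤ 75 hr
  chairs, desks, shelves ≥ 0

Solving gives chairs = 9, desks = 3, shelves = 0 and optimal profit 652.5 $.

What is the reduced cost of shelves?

-3

Check each constraint at x*: lumber 21/21 (tight); carpentry 69/69 (tight); assembly 51/75 (slack 24).
Since assembly is not tight, its dual is 0.
Dual feasibility on the basic columns requires 2·y_lumber + 6·y_carpentry = 57, 1·y_lumber + 5·y_carpentry = 46.5.
→ y_lumber = 1.5 and y_carpentry = 9.
Reduced cost of shelves: c₃ − yᵀa₃ = 13.5 − (1.5·5 + 9·1) = 13.5 − 16.5 = -3.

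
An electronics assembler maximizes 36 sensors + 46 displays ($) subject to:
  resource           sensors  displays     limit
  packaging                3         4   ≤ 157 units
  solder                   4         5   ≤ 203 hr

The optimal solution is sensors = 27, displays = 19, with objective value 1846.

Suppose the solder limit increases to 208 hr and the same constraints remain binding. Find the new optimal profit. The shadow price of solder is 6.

1876

Δb = 5, so new z* = 1846 + (6)·(5) = 1846 + 30 = 1876.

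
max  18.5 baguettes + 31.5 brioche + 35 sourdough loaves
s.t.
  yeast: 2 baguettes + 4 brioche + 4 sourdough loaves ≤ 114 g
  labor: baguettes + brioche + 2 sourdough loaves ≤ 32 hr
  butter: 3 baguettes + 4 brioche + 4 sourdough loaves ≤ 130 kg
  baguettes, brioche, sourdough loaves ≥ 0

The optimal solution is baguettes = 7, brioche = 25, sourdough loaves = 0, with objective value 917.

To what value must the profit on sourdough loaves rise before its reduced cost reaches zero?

At the optimum: yeast uses 114 of 114 (binding); labor uses 32 of 32 (binding); butter uses 121 of 130 (slack = 9).
By complementary slackness, y = 0 for the non-binding constraint.
From A_Bᵀ y = c: 2·y_yeast + 1·y_labor = 18.5; 4·y_yeast + 1·y_labor = 31.5.
This yields shadow prices y_yeast = 6.5, y_labor = 5.5.
sourdough loaves enters the basis when its profit ≥ yᵀa₃ = 6.5·4 + 5.5·2 = 37.

37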